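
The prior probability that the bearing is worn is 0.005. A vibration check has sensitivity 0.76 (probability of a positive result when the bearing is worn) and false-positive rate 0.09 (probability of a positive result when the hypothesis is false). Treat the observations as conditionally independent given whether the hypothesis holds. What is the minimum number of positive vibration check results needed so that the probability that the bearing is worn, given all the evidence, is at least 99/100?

5

Prior odds: 0.005 ÷ 0.995 = 1/199.
Likelihood ratio of a positive result = 0.76/0.09 = 76/9.
Target odds: 0.99 ÷ 0.01 = 99.
Require (76/9)ⁿ ≥ 99 ÷ (1/199) = 19701.
(76/9)⁴ = 33362176/6561 falls short of 19701 but (76/9)⁵ ≈42939.3 reaches it, so n = 5.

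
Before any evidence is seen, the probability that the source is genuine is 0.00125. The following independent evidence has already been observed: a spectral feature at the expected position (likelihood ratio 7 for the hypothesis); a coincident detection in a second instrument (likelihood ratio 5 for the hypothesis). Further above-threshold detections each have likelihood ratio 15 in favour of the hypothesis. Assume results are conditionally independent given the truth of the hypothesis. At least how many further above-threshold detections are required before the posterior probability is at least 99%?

3

Prior odds = 0.00125/0.99875 = 1/799.
Combined Bayes factor of the evidence already in hand = 7 × 5 = 35.
Odds after that evidence = (1/799) × 35 = 35/799.
Target odds = 0.99/0.01 = 99.
Need 15ⁿ ≥ 99 ÷ (35/799) = 79101/35.
15² = 225 falls short of 79101/35 but 15³ = 3375 reaches it, so n = 3.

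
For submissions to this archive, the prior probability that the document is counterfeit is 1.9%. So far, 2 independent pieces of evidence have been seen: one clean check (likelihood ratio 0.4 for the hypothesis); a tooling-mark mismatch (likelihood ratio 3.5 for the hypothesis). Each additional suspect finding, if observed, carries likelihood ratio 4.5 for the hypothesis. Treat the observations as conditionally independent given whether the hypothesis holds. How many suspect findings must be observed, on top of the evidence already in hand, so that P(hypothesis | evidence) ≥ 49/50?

5

Prior odds = 0.019/0.981 = 19/981.
Combined Bayes factor of the evidence already in hand = 0.4 × 3.5 = 1.4.
Odds after that evidence = (19/981) × 1.4 = 133/4905.
Target odds = 0.98/0.02 = 49.
Need 4.5ⁿ ≥ 49 ÷ (133/4905) = 34335/19.
4.5⁴ = 410.0625 falls short of 34335/19 but 4.5⁵ = 1845.28125 reaches it, so n = 5.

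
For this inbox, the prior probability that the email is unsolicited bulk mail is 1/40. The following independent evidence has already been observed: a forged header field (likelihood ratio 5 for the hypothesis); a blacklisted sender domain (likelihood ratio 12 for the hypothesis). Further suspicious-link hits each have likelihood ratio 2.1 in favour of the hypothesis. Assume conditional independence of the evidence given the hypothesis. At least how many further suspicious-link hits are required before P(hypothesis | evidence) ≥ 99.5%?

7

Prior odds = 0.025/0.975 = 1/39.
Combined Bayes factor of the evidence already in hand = 5 × 12 = 60.
Odds after that evidence = (1/39) × 60 = 20/13.
Target odds = 0.995/0.005 = 199.
Need 2.1ⁿ ≥ 199 ÷ (20/13) = 129.35.
2.1⁶ = 85766121/1000000 falls short of 129.35 but 2.1⁷ ≈180.109 reaches it, so n = 7.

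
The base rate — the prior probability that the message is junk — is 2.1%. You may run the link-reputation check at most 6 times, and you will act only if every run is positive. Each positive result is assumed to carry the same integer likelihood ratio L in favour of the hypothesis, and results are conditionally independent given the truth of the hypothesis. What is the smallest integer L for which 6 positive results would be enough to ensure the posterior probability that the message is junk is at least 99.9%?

6

Prior odds = 0.021/0.979 = 21/979.
Target odds = 0.999/0.001 = 999.
Need L⁶ ≥ 999 ÷ (21/979) = 326007/7.
5⁶ = 15625 < 326007/7 ≤ 46656 = 6⁶, so L = 6.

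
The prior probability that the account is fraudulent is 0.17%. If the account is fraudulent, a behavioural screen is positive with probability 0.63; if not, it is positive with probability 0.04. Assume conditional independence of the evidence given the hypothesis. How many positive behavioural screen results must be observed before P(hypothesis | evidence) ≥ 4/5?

3

Prior odds: 0.0017 ÷ 0.9983 = 17/9983.
Likelihood ratio of a positive = 0.63/0.04 = 15.75.
Target odds: 0.8 ÷ 0.2 = 4.
Need (17/9983) × 15.75ⁿ ≥ 4, i.e. 15.75ⁿ ≥ 39932/17.
15.75² = 248.0625 falls short of 39932/17 but 15.75³ = 3906.984375 reaches it, so n = 3.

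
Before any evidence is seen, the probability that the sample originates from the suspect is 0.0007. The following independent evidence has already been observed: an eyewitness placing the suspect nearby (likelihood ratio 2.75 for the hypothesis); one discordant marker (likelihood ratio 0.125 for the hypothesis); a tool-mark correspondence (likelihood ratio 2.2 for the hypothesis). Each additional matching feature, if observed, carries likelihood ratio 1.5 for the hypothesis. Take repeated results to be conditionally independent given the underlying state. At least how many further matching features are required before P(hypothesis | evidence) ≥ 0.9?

25

Prior odds = 0.0007/0.9993 = 7/9993.
Combined Bayes factor of the evidence already in hand = 2.75 × 0.125 × 2.2 = 0.75625.
Odds after that evidence = (7/9993) × 0.75625 = 847/1598880.
Target odds = 0.9/0.1 = 9.
Need 1.5ⁿ ≥ 9 ÷ (847/1598880) = 14389920/847.
1.5²⁴ ≈16834.1 falls short of 14389920/847 but 1.5²⁵ ≈25251.2 reaches it, so n = 25.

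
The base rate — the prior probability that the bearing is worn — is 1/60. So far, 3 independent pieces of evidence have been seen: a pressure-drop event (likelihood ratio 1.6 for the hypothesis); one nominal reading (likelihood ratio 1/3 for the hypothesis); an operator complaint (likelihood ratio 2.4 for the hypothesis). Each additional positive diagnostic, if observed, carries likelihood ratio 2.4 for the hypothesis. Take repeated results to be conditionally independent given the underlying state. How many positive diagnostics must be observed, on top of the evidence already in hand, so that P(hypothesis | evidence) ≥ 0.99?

Prior odds = (1/60)/(59/60) = 1/59.
Combined Bayes factor of the evidence already in hand = 1.6 × (1/3) × 2.4 = 1.28.
Odds after that evidence = (1/59) × 1.28 = 32/1475.
Target odds = 0.99/0.01 = 99.
Need 2.4ⁿ ≥ 99 ÷ (32/1475) = 4563.28125.
2.4⁹ ≈2641.81 falls short of 4563.28125 but 2.4¹⁰ ≈6340.34 reaches it, so n = 10.

10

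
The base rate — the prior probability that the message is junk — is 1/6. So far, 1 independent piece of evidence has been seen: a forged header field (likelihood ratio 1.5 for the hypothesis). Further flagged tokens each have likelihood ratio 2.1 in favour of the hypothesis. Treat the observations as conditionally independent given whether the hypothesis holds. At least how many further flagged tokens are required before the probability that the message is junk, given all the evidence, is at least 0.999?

11

Prior odds = (1/6)/(5/6) = 0.2.
Bayes factor of the evidence already in hand = 1.5.
Odds after that evidence = 0.2 × 1.5 = 0.3.
Target odds = 0.999/0.001 = 999.
Need 2.1ⁿ ≥ 999 ÷ 0.3 = 3330.
2.1¹⁰ ≈1667.99 falls short of 3330 but 2.1¹¹ ≈3502.78 reaches it, so n = 11.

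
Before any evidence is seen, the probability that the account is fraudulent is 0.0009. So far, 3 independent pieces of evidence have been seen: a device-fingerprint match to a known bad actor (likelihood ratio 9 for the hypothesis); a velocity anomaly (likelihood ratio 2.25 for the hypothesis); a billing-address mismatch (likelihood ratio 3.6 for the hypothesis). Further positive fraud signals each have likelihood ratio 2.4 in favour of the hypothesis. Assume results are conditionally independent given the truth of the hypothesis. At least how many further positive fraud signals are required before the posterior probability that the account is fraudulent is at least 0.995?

10

Prior odds = 0.0009/0.9991 = 9/9991.
Combined Bayes factor of the evidence already in hand = 9 × 2.25 × 3.6 = 72.9.
Odds after that evidence = (9/9991) × 72.9 = 6561/99910.
Target odds = 0.995/0.005 = 199.
Need 2.4ⁿ ≥ 199 ÷ (6561/99910) = 19882090/6561.
2.4⁹ ≈2641.81 falls short of 19882090/6561 but 2.4¹⁰ ≈6340.34 reaches it, so n = 10.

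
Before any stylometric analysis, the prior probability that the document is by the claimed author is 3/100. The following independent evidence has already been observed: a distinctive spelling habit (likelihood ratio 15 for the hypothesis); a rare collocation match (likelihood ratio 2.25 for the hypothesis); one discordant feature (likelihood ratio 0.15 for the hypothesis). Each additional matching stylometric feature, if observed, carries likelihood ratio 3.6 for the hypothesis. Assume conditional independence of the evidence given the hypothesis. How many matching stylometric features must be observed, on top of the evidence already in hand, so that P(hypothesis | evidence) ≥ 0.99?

6

Prior odds = 0.03/0.97 = 3/97.
Combined Bayes factor of the evidence already in hand = 15 × 2.25 × 0.15 = 5.0625.
Odds after that evidence = (3/97) × 5.0625 = 243/1552.
Target odds = 0.99/0.01 = 99.
Need 3.6ⁿ ≥ 99 ÷ (243/1552) = 17072/27.
3.6⁵ = 604.66176 falls short of 17072/27 but 3.6⁶ = 34012224/15625 reaches it, so n = 6.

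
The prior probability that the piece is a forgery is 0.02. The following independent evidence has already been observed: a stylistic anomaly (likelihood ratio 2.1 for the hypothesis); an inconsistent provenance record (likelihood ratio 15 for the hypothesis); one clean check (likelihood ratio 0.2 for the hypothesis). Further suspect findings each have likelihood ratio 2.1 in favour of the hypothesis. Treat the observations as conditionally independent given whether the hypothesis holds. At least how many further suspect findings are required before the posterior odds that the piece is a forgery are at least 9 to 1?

6

Prior odds = 0.02/0.98 = 1/49.
Combined Bayes factor of the evidence already in hand = 2.1 × 15 × 0.2 = 6.3.
Odds after that evidence = (1/49) × 6.3 = 9/70.
Target odds = 9.
Need 2.1ⁿ ≥ 9 ÷ (9/70) = 70.
2.1⁵ = 4084101/100000 falls short of 70 but 2.1⁶ = 85766121/1000000 reaches it, so n = 6.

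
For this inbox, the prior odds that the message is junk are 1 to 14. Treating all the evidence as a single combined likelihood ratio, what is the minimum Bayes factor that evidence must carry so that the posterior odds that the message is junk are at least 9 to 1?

Prior odds = 1/14.
Target odds = 9.
Required Bayes factor = 9 ÷ (1/14) = 126.

126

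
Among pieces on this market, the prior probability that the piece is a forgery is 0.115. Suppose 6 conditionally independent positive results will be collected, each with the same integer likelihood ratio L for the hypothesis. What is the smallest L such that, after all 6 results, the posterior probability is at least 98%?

Prior odds = 0.115/0.885 = 23/177.
Target odds = 0.98/0.02 = 49.
Need L⁶ ≥ 49 ÷ (23/177) = 8673/23.
2⁶ = 64 < 8673/23 ≤ 729 = 3⁶, so L = 3.

3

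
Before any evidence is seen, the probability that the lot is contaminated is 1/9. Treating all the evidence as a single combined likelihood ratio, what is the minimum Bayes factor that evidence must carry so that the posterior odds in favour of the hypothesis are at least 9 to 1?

72

Prior odds = (1/9)/(8/9) = 0.125.
Target odds = 9.
Required Bayes factor = 9 ÷ 0.125 = 72.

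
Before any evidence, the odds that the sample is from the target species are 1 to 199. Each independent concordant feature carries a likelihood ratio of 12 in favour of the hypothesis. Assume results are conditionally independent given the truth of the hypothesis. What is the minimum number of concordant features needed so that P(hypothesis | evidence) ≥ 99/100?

4

Prior odds = 1/199.
Likelihood ratio per concordant feature = 12.
Target odds: 0.99 ÷ 0.01 = 99.
Require 12ⁿ ≥ 99 ÷ (1/199) = 19701.
12³ = 1728 falls short of 19701 but 12⁴ = 20736 reaches it, so n = 4.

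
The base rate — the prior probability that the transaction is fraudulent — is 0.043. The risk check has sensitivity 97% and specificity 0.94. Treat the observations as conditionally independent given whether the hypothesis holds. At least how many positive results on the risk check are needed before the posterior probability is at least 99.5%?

4

Prior odds: 0.043 ÷ 0.957 = 43/957.
False-positive rate = 1 − 0.94 = 0.06; likelihood ratio of a positive = 0.97/0.06 = 97/6.
Target posterior odds = 0.995/0.005 = 199.
Need (43/957) × (97/6)ⁿ ≥ 199, i.e. (97/6)ⁿ ≥ 190443/43.
(97/6)³ = 912673/216 falls short of 190443/43 but (97/6)⁴ = 88529281/1296 reaches it, so n = 4.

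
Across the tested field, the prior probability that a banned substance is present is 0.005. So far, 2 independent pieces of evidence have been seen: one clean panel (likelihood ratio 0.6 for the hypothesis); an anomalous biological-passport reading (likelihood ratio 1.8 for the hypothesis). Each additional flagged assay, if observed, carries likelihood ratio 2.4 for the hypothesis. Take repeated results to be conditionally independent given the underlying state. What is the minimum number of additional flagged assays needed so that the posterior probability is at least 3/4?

8

Prior odds = 0.005/0.995 = 1/199.
Combined Bayes factor of the evidence already in hand = 0.6 × 1.8 = 1.08.
Odds after that evidence = (1/199) × 1.08 = 27/4975.
Target odds = 0.75/0.25 = 3.
Need 2.4ⁿ ≥ 3 ÷ (27/4975) = 4975/9.
2.4⁷ = 35831808/78125 falls short of 4975/9 but 2.4⁸ = 429981696/390625 reaches it, so n = 8.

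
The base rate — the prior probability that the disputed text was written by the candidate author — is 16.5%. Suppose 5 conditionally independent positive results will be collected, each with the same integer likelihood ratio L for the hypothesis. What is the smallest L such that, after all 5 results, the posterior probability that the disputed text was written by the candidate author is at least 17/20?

Prior odds = 0.165/0.835 = 33/167.
Target odds = 0.85/0.15 = 17/3.
Need L⁵ ≥ 17/3 ÷ (33/167) = 2839/99.
1⁵ = 1 < 2839/99 ≤ 32 = 2⁵, so L = 2.

2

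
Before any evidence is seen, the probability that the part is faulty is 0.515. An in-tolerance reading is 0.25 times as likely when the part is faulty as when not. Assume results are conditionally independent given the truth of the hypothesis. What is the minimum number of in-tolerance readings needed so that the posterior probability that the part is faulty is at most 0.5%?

4

Prior odds = 0.515/0.485 = 103/97.
Likelihood ratio per in-tolerance reading = 0.25.
Target posterior odds = 0.005/0.995 = 1/199.
Need (103/97) × 0.25ⁿ ≤ 1/199, i.e. 0.25ⁿ ≤ 97/20497.
0.25³ = 0.015625 is still above 97/20497 but 0.25⁴ = 0.00390625 is at or below it, so n = 4.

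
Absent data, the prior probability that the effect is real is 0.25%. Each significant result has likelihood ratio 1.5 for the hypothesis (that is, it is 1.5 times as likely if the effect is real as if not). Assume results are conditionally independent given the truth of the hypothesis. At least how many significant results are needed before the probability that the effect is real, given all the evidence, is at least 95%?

Prior odds: 0.0025 ÷ 0.9975 = 1/399.
Likelihood ratio per significant result = 1.5.
Target posterior odds = 0.95/0.05 = 19.
Require 1.5ⁿ ≥ 19 ÷ (1/399) = 7581.
1.5²² ≈7481.83 falls short of 7581 but 1.5²³ ≈11222.7 reaches it, so n = 23.

23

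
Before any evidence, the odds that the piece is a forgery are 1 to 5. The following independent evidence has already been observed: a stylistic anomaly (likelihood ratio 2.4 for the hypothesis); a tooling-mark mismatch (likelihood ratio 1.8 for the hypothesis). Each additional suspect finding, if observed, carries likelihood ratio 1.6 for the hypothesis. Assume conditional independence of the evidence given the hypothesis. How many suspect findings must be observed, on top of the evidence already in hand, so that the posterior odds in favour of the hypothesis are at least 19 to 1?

7

Prior odds = 0.2.
Combined Bayes factor of the evidence already in hand = 2.4 × 1.8 = 4.32.
Odds after that evidence = 0.2 × 4.32 = 0.864.
Target odds = 19.
Need 1.6ⁿ ≥ 19 ÷ 0.864 = 2375/108.
1.6⁶ = 262144/15625 falls short of 2375/108 but 1.6⁷ = 2097152/78125 reaches it, so n = 7.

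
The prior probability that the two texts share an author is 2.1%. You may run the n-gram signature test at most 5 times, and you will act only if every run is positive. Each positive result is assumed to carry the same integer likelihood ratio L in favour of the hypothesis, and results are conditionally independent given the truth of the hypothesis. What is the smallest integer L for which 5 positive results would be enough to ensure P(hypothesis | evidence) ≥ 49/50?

Prior odds = 0.021/0.979 = 21/979.
Target odds = 0.98/0.02 = 49.
Need L⁵ ≥ 49 ÷ (21/979) = 6853/3.
4⁵ = 1024 < 6853/3 ≤ 3125 = 5⁵, so L = 5.

5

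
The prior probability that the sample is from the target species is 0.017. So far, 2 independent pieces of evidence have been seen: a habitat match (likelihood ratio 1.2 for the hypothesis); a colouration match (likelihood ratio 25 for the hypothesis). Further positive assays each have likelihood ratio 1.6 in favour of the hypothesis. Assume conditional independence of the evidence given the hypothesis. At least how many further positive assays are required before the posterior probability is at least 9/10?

Prior odds = 0.017/0.983 = 17/983.
Combined Bayes factor of the evidence already in hand = 1.2 × 25 = 30.
Odds after that evidence = (17/983) × 30 = 510/983.
Target odds = 0.9/0.1 = 9.
Need 1.6ⁿ ≥ 9 ÷ (510/983) = 2949/170.
1.6⁶ = 262144/15625 falls short of 2949/170 but 1.6⁷ = 2097152/78125 reaches it, so n = 7.

7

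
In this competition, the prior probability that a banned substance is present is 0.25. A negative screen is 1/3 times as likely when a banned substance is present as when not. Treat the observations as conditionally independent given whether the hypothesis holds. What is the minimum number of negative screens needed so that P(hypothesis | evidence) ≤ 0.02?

3

Prior odds: 0.25 ÷ 0.75 = 1/3.
Likelihood ratio per negative screen = 1/3.
Target posterior odds = 0.02/0.98 = 1/49.
Require (1/3)ⁿ ≤ 1/49 ÷ (1/3) = 3/49.
(1/3)² = 1/9 is still above 3/49 but (1/3)³ = 1/27 is at or below it, so n = 3.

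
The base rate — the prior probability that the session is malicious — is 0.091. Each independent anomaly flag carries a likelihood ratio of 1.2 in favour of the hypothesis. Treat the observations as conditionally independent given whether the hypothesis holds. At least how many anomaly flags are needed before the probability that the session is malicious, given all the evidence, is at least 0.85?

23

Prior odds = 0.091/0.909 = 91/909.
Likelihood ratio per anomaly flag = 1.2.
Target posterior odds = 0.85/0.15 = 17/3.
Require 1.2ⁿ ≥ 17/3 ÷ (91/909) = 5151/91.
1.2²² ≈55.2061 falls short of 5151/91 but 1.2²³ ≈66.2474 reaches it, so n = 23.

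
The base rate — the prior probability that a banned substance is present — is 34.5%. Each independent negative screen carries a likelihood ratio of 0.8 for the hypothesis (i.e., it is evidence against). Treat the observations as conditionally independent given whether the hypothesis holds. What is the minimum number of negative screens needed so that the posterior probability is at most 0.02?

15

Prior odds = 0.345/0.655 = 69/131.
Likelihood ratio per negative screen = 0.8.
Target odds: 0.02 ÷ 0.98 = 1/49.
Need (69/131) × 0.8ⁿ ≤ 1/49, i.e. 0.8ⁿ ≤ 131/3381.
0.8¹⁴ ≈0.0439805 is still above 131/3381 but 0.8¹⁵ ≈0.0351844 is at or below it, so n = 15.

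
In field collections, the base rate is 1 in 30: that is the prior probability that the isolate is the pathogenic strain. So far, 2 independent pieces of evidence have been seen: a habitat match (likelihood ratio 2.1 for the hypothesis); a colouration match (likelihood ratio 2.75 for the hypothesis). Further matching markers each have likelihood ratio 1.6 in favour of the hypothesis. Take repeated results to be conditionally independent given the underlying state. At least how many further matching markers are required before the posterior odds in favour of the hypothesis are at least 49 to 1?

Prior odds = (1/30)/(29/30) = 1/29.
Combined Bayes factor of the evidence already in hand = 2.1 × 2.75 = 5.775.
Odds after that evidence = (1/29) × 5.775 = 231/1160.
Target odds = 49.
Need 1.6ⁿ ≥ 49 ÷ (231/1160) = 8120/33.
1.6¹¹ ≈175.922 falls short of 8120/33 but 1.6¹² ≈281.475 reaches it, so n = 12.

12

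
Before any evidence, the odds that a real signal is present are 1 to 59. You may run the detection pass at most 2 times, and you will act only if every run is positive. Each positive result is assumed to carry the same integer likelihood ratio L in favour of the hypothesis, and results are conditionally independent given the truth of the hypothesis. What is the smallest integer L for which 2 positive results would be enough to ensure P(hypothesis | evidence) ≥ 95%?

34

Prior odds = 1/59.
Target odds = 0.95/0.05 = 19.
Need L² ≥ 19 ÷ (1/59) = 1121.
33² = 1089 < 1121 ≤ 1156 = 34², so L = 34.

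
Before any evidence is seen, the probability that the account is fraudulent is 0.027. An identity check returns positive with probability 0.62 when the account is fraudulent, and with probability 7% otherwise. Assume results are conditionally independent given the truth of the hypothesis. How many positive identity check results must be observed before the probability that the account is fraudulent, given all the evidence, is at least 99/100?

Prior odds: 0.027 ÷ 0.973 = 27/973.
Likelihood ratio of a positive result = 0.62/0.07 = 62/7.
Target posterior odds = 0.99/0.01 = 99.
Need (27/973) × (62/7)ⁿ ≥ 99, i.e. (62/7)ⁿ ≥ 10703/3.
(62/7)³ = 238328/343 falls short of 10703/3 but (62/7)⁴ = 14776336/2401 reaches it, so n = 4.

4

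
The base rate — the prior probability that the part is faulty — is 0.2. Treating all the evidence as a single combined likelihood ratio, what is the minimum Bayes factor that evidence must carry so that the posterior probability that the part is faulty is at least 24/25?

96

Prior odds = 0.2/0.8 = 0.25.
Target odds = 0.96/0.04 = 24.
Required Bayes factor = 24 ÷ 0.25 = 96.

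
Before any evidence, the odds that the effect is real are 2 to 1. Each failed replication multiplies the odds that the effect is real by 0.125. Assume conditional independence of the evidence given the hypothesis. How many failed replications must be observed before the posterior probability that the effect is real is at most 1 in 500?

4

Prior odds = 2.
Likelihood ratio per failed replication = 0.125.
Target posterior odds = 0.002/0.998 = 1/499.
Need 2 × 0.125ⁿ ≤ 1/499, i.e. 0.125ⁿ ≤ 1/998.
0.125³ = 0.001953125 is still above 1/998 but 0.125⁴ = 1/4096 is at or below it, so n = 4.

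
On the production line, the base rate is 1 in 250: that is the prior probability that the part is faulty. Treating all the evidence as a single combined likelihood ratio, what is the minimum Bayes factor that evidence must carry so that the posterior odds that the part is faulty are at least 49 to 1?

12201

Prior odds = 0.004/0.996 = 1/249.
Target odds = 49.
Required Bayes factor = 49 ÷ (1/249) = 12201.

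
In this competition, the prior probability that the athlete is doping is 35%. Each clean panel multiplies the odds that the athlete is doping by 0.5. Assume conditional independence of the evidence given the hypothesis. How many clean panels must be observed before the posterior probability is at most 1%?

6

Prior odds: 0.35 ÷ 0.65 = 7/13.
Likelihood ratio per clean panel = 0.5.
Target odds: 0.01 ÷ 0.99 = 1/99.
Require 0.5ⁿ ≤ 1/99 ÷ (7/13) = 13/693.
0.5⁵ = 0.03125 is still above 13/693 but 0.5⁶ = 0.015625 is at or below it, so n = 6.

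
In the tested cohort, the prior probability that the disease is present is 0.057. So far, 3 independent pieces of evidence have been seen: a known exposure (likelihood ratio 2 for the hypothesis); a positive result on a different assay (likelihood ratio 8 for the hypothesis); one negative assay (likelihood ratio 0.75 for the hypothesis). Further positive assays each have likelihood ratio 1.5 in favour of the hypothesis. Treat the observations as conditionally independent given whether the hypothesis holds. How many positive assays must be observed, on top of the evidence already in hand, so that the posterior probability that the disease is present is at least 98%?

Prior odds = 0.057/0.943 = 57/943.
Combined Bayes factor of the evidence already in hand = 2 × 8 × 0.75 = 12.
Odds after that evidence = (57/943) × 12 = 684/943.
Target odds = 0.98/0.02 = 49.
Need 1.5ⁿ ≥ 49 ÷ (684/943) = 46207/684.
1.5¹⁰ = 59049/1024 falls short of 46207/684 but 1.5¹¹ = 177147/2048 reaches it, so n = 11.

11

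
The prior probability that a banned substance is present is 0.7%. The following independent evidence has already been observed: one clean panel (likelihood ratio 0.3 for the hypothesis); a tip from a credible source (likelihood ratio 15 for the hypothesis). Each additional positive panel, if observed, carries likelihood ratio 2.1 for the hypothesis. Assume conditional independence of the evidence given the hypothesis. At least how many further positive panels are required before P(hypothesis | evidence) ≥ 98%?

Prior odds = 0.007/0.993 = 7/993.
Combined Bayes factor of the evidence already in hand = 0.3 × 15 = 4.5.
Odds after that evidence = (7/993) × 4.5 = 21/662.
Target odds = 0.98/0.02 = 49.
Need 2.1ⁿ ≥ 49 ÷ (21/662) = 4634/3.
2.1⁹ ≈794.28 falls short of 4634/3 but 2.1¹⁰ ≈1667.99 reaches it, so n = 10.

10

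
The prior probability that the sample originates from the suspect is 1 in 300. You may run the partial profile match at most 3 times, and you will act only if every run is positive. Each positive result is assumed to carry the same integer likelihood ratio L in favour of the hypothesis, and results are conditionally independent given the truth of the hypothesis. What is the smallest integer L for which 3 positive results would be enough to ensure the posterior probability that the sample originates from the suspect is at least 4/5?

11

Prior odds = (1/300)/(299/300) = 1/299.
Target odds = 0.8/0.2 = 4.
Need L³ ≥ 4 ÷ (1/299) = 1196.
10³ = 1000 < 1196 ≤ 1331 = 11³, so L = 11.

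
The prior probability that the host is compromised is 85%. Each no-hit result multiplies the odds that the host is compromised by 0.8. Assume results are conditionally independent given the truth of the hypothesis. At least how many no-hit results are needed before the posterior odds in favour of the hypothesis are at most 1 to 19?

21

Prior odds: 0.85 ÷ 0.15 = 17/3.
Likelihood ratio per no-hit result = 0.8.
Target odds = 1/19.
Need (17/3) × 0.8ⁿ ≤ 1/19, i.e. 0.8ⁿ ≤ 3/323.
0.8²⁰ ≈0.0115292 is still above 3/323 but 0.8²¹ ≈0.00922337 is at or below it, so n = 21.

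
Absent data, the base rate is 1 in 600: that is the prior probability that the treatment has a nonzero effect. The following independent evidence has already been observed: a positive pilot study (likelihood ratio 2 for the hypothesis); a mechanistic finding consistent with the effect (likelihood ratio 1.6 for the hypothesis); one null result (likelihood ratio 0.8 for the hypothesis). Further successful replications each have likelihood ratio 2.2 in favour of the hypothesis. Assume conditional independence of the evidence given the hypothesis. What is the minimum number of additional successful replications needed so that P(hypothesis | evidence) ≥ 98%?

Prior odds = (1/600)/(599/600) = 1/599.
Combined Bayes factor of the evidence already in hand = 2 × 1.6 × 0.8 = 2.56.
Odds after that evidence = (1/599) × 2.56 = 64/14975.
Target odds = 0.98/0.02 = 49.
Need 2.2ⁿ ≥ 49 ÷ (64/14975) = 733775/64.
2.2¹¹ ≈5843.18 falls short of 733775/64 but 2.2¹² ≈12855 reaches it, so n = 12.

12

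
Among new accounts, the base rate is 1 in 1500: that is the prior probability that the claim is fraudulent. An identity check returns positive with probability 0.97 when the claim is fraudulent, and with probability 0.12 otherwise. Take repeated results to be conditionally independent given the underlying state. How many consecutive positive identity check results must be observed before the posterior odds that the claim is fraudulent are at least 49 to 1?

Prior odds: (1/1500) ÷ (1499/1500) = 1/1499.
Likelihood ratio of a positive result = 0.97/0.12 = 97/12.
Target odds = 49.
Need (1/1499) × (97/12)ⁿ ≥ 49, i.e. (97/12)ⁿ ≥ 73451.
(97/12)⁵ ≈34510.6 falls short of 73451 but (97/12)⁶ ≈278961 reaches it, so n = 6.

6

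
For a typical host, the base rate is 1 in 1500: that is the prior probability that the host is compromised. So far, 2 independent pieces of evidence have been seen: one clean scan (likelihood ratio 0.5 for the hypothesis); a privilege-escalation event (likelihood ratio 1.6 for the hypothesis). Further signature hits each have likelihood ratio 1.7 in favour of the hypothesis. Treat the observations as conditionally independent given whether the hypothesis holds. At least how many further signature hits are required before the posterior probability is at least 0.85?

18

Prior odds = (1/1500)/(1499/1500) = 1/1499.
Combined Bayes factor of the evidence already in hand = 0.5 × 1.6 = 0.8.
Odds after that evidence = (1/1499) × 0.8 = 4/7495.
Target odds = 0.85/0.15 = 17/3.
Need 1.7ⁿ ≥ 17/3 ÷ (4/7495) = 127415/12.
1.7¹⁷ ≈8272.4 falls short of 127415/12 but 1.7¹⁸ ≈14063.1 reaches it, so n = 18.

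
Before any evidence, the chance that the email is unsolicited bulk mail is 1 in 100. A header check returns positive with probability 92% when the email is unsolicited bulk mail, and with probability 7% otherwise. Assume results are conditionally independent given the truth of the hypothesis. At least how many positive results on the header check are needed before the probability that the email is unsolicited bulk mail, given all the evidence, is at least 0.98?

Prior odds: 0.01 ÷ 0.99 = 1/99.
Likelihood ratio of a positive result = 0.92/0.07 = 92/7.
Target posterior odds = 0.98/0.02 = 49.
Need (1/99) × (92/7)ⁿ ≥ 49, i.e. (92/7)ⁿ ≥ 4851.
(92/7)³ = 778688/343 falls short of 4851 but (92/7)⁴ = 71639296/2401 reaches it, so n = 4.

4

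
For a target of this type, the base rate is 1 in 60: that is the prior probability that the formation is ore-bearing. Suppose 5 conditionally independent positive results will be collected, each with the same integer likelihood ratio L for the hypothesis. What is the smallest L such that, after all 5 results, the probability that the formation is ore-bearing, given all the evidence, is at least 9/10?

Prior odds = (1/60)/(59/60) = 1/59.
Target odds = 0.9/0.1 = 9.
Need L⁵ ≥ 9 ÷ (1/59) = 531.
3⁵ = 243 < 531 ≤ 1024 = 4⁵, so L = 4.

4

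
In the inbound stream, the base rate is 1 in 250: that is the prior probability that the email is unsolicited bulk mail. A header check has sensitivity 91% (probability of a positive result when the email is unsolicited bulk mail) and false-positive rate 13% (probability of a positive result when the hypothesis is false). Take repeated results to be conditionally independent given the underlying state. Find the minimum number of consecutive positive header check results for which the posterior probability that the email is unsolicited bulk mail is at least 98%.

Prior odds: 0.004 ÷ 0.996 = 1/249.
Likelihood ratio of a positive result = 0.91/0.13 = 7.
Target odds: 0.98 ÷ 0.02 = 49.
Need (1/249) × 7ⁿ ≥ 49, i.e. 7ⁿ ≥ 12201.
7⁴ = 2401 falls short of 12201 but 7⁵ = 16807 reaches it, so n = 5.

5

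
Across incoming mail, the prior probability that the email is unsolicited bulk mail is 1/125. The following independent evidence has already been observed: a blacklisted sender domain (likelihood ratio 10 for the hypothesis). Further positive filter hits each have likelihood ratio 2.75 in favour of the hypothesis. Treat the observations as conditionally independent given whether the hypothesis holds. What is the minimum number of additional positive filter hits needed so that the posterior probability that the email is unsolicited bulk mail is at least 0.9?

5

Prior odds = 0.008/0.992 = 1/124.
Bayes factor of the evidence already in hand = 10.
Odds after that evidence = (1/124) × 10 = 5/62.
Target odds = 0.9/0.1 = 9.
Need 2.75ⁿ ≥ 9 ÷ (5/62) = 111.6.
2.75⁴ = 57.19140625 falls short of 111.6 but 2.75⁵ = 161051/1024 reaches it, so n = 5.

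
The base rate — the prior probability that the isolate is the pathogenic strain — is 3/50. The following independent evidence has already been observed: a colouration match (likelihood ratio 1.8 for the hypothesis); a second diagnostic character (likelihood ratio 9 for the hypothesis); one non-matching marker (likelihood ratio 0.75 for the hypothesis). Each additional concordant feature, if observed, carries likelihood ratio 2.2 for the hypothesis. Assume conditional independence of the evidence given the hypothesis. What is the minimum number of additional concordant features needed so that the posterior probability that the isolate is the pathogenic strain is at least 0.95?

5

Prior odds = 0.06/0.94 = 3/47.
Combined Bayes factor of the evidence already in hand = 1.8 × 9 × 0.75 = 12.15.
Odds after that evidence = (3/47) × 12.15 = 729/940.
Target odds = 0.95/0.05 = 19.
Need 2.2ⁿ ≥ 19 ÷ (729/940) = 17860/729.
2.2⁴ = 23.4256 falls short of 17860/729 but 2.2⁵ = 51.53632 reaches it, so n = 5.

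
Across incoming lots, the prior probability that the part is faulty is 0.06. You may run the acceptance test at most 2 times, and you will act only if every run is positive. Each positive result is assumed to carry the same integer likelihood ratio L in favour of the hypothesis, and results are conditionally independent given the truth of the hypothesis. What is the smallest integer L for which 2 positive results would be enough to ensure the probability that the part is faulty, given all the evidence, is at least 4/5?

Prior odds = 0.06/0.94 = 3/47.
Target odds = 0.8/0.2 = 4.
Need L² ≥ 4 ÷ (3/47) = 188/3.
7² = 49 < 188/3 ≤ 64 = 8², so L = 8.

8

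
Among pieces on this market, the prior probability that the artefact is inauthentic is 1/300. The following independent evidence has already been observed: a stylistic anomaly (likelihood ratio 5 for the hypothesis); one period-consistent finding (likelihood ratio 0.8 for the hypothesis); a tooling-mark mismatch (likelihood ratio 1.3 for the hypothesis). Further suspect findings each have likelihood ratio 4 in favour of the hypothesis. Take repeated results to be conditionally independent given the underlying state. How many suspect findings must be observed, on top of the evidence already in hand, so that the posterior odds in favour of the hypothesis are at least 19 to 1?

6

Prior odds = (1/300)/(299/300) = 1/299.
Combined Bayes factor of the evidence already in hand = 5 × 0.8 × 1.3 = 5.2.
Odds after that evidence = (1/299) × 5.2 = 2/115.
Target odds = 19.
Need 4ⁿ ≥ 19 ÷ (2/115) = 1092.5.
4⁵ = 1024 falls short of 1092.5 but 4⁶ = 4096 reaches it, so n = 6.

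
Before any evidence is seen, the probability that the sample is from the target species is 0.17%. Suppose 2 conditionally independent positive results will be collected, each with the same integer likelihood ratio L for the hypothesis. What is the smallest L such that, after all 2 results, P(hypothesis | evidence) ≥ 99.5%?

342

Prior odds = 0.0017/0.9983 = 17/9983.
Target odds = 0.995/0.005 = 199.
Need L² ≥ 199 ÷ (17/9983) = 1986617/17.
341² = 116281 < 1986617/17 ≤ 116964 = 342², so L = 342.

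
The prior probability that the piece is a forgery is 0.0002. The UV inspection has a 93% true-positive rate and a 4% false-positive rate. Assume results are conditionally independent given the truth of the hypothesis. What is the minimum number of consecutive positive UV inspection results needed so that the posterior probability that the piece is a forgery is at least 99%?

Prior odds: 0.0002 ÷ 0.9998 = 1/4999.
Likelihood ratio of a positive result = 0.93/0.04 = 23.25.
Target odds: 0.99 ÷ 0.01 = 99.
Need (1/4999) × 23.25ⁿ ≥ 99, i.e. 23.25ⁿ ≥ 494901.
23.25⁴ = 74805201/256 falls short of 494901 but 23.25⁵ ≈6.79383e+06 reaches it, so n = 5.

5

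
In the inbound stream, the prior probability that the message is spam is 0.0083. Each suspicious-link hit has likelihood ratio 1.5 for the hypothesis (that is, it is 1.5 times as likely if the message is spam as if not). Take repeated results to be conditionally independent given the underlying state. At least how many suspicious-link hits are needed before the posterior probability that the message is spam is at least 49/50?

Prior odds: 0.0083 ÷ 0.9917 = 83/9917.
Likelihood ratio per suspicious-link hit = 1.5.
Target posterior odds = 0.98/0.02 = 49.
Require 1.5ⁿ ≥ 49 ÷ (83/9917) = 485933/83.
1.5²¹ ≈4987.89 falls short of 485933/83 but 1.5²² ≈7481.83 reaches it, so n = 22.

22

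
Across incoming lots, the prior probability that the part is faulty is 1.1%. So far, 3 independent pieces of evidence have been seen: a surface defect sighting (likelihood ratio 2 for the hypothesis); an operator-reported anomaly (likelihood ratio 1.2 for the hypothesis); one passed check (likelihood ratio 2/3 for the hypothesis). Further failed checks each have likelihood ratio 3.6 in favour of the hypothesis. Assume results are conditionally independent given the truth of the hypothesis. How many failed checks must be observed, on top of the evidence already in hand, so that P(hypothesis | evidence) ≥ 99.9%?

9

Prior odds = 0.011/0.989 = 11/989.
Combined Bayes factor of the evidence already in hand = 2 × 1.2 × (2/3) = 1.6.
Odds after that evidence = (11/989) × 1.6 = 88/4945.
Target odds = 0.999/0.001 = 999.
Need 3.6ⁿ ≥ 999 ÷ (88/4945) = 4940055/88.
3.6⁸ ≈28211.1 falls short of 4940055/88 but 3.6⁹ ≈101560 reaches it, so n = 9.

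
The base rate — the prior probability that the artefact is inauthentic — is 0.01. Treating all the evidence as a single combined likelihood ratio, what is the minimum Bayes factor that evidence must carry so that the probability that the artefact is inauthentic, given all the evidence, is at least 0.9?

891

Prior odds = 0.01/0.99 = 1/99.
Target odds = 0.9/0.1 = 9.
Required Bayes factor = 9 ÷ (1/99) = 891.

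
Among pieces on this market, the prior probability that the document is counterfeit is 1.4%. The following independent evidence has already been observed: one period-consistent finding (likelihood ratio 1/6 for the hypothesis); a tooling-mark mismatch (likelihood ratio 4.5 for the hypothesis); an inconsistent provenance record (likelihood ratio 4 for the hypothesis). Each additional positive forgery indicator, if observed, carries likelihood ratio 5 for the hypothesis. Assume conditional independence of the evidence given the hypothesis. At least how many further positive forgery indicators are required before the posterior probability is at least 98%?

5

Prior odds = 0.014/0.986 = 7/493.
Combined Bayes factor of the evidence already in hand = (1/6) × 4.5 × 4 = 3.
Odds after that evidence = (7/493) × 3 = 21/493.
Target odds = 0.98/0.02 = 49.
Need 5ⁿ ≥ 49 ÷ (21/493) = 3451/3.
5⁴ = 625 falls short of 3451/3 but 5⁵ = 3125 reaches it, so n = 5.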